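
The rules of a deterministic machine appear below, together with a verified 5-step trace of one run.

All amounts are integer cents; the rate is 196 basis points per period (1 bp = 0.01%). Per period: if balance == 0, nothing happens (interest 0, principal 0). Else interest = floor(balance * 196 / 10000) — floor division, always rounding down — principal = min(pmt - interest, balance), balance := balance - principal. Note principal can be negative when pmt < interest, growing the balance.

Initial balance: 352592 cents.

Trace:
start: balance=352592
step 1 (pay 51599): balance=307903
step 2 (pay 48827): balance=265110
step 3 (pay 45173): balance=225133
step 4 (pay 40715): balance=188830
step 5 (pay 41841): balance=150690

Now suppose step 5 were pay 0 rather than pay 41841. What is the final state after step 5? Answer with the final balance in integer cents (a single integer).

(re-executing from step 5 with the substitution; state before step 5: balance=188830)
step 5 (pay 0): balance=192531

192531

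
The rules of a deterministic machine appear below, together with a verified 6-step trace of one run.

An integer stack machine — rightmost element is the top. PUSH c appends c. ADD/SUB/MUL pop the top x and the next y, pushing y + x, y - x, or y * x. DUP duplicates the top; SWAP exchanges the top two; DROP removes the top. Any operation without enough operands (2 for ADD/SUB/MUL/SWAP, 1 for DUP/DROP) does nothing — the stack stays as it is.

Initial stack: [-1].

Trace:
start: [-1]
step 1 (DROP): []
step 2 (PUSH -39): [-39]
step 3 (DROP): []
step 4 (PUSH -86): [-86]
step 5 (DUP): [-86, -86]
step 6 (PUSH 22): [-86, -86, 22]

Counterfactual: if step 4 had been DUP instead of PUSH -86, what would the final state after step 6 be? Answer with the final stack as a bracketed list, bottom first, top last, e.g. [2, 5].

[22]

(re-executing from step 4 with the substitution; state before step 4: [])
step 4 (DUP): []
step 5 (DUP): []
step 6 (PUSH 22): [22]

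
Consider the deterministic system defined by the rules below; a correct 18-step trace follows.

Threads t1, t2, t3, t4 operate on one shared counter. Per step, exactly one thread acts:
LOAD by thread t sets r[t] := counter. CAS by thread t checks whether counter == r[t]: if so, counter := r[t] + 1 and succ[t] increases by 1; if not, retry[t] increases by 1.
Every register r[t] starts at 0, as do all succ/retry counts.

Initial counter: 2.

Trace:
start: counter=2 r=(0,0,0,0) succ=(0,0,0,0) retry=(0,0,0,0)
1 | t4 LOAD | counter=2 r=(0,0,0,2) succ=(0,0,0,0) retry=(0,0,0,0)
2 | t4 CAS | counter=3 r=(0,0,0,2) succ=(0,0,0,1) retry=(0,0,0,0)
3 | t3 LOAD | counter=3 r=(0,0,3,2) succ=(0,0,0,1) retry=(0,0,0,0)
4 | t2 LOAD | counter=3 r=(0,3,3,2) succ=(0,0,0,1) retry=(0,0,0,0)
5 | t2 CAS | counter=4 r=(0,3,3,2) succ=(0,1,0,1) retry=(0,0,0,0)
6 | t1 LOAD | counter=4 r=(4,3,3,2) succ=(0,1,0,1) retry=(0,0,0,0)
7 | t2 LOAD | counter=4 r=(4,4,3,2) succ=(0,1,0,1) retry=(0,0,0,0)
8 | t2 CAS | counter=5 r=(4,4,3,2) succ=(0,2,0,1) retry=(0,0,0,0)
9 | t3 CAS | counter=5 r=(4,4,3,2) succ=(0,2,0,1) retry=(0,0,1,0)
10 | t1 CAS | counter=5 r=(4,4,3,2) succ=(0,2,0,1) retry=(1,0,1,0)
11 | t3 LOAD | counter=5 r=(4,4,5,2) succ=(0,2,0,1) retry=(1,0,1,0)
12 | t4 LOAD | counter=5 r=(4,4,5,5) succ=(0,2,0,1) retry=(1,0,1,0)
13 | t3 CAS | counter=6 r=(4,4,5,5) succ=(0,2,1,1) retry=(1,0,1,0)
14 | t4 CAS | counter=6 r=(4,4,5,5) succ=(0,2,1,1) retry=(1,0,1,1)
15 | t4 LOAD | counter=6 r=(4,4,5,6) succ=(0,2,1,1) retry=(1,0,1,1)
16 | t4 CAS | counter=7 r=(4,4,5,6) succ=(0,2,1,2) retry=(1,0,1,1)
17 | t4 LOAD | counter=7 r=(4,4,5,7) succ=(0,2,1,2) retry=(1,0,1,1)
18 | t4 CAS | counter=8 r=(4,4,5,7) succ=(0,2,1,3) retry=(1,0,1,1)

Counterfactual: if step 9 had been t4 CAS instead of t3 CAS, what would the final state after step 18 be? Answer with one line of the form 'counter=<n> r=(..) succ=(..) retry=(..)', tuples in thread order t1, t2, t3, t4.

counter=8 r=(4,4,5,7) succ=(0,2,1,3) retry=(1,0,0,2)

(re-executing from step 9 with the substitution; state before step 9: counter=5 r=(4,4,3,2) succ=(0,2,0,1) retry=(0,0,0,0))
9 | t4 CAS | counter=5 r=(4,4,3,2) succ=(0,2,0,1) retry=(0,0,0,1)
10 | t1 CAS | counter=5 r=(4,4,3,2) succ=(0,2,0,1) retry=(1,0,0,1)
11 | t3 LOAD | counter=5 r=(4,4,5,2) succ=(0,2,0,1) retry=(1,0,0,1)
12 | t4 LOAD | counter=5 r=(4,4,5,5) succ=(0,2,0,1) retry=(1,0,0,1)
13 | t3 CAS | counter=6 r=(4,4,5,5) succ=(0,2,1,1) retry=(1,0,0,1)
14 | t4 CAS | counter=6 r=(4,4,5,5) succ=(0,2,1,1) retry=(1,0,0,2)
15 | t4 LOAD | counter=6 r=(4,4,5,6) succ=(0,2,1,1) retry=(1,0,0,2)
16 | t4 CAS | counter=7 r=(4,4,5,6) succ=(0,2,1,2) retry=(1,0,0,2)
17 | t4 LOAD | counter=7 r=(4,4,5,7) succ=(0,2,1,2) retry=(1,0,0,2)
18 | t4 CAS | counter=8 r=(4,4,5,7) succ=(0,2,1,3) retry=(1,0,0,2)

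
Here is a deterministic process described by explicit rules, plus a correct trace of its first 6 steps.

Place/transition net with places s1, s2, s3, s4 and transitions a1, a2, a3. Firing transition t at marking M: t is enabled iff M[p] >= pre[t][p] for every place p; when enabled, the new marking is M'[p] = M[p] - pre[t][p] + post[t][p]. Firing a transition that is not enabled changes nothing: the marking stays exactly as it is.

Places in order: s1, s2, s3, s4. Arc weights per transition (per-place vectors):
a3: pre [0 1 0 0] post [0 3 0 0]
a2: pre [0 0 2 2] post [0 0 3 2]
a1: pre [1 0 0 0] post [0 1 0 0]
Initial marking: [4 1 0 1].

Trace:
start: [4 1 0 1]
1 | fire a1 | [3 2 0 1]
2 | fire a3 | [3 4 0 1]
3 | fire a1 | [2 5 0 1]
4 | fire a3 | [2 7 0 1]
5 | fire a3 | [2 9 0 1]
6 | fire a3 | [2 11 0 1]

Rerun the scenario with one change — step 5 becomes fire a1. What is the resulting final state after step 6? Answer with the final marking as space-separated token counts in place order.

1 10 0 1

(re-executing from step 5 with the substitution; state before step 5: [2 7 0 1])
5 | fire a1 | [1 8 0 1]
6 | fire a3 | [1 10 0 1]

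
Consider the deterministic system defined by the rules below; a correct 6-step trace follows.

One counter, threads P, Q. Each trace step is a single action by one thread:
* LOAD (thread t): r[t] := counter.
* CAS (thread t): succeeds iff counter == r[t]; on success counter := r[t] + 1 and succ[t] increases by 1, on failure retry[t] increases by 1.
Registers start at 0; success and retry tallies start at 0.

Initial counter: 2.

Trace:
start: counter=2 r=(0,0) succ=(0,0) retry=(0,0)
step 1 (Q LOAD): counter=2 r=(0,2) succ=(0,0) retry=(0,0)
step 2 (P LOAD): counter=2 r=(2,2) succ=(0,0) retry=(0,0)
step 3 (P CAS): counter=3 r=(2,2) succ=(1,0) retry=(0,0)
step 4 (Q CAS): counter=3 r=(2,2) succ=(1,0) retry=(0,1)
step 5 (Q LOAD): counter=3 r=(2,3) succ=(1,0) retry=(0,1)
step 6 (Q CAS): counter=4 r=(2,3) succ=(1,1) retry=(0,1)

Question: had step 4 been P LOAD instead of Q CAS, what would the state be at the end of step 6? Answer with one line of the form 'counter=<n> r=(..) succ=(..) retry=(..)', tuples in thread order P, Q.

counter=4 r=(3,3) succ=(1,1) retry=(0,0)

(re-executing from step 4 with the substitution; state before step 4: counter=3 r=(2,2) succ=(1,0) retry=(0,0))
step 4 (P LOAD): counter=3 r=(3,2) succ=(1,0) retry=(0,0)
step 5 (Q LOAD): counter=3 r=(3,3) succ=(1,0) retry=(0,0)
step 6 (Q CAS): counter=4 r=(3,3) succ=(1,1) retry=(0,0)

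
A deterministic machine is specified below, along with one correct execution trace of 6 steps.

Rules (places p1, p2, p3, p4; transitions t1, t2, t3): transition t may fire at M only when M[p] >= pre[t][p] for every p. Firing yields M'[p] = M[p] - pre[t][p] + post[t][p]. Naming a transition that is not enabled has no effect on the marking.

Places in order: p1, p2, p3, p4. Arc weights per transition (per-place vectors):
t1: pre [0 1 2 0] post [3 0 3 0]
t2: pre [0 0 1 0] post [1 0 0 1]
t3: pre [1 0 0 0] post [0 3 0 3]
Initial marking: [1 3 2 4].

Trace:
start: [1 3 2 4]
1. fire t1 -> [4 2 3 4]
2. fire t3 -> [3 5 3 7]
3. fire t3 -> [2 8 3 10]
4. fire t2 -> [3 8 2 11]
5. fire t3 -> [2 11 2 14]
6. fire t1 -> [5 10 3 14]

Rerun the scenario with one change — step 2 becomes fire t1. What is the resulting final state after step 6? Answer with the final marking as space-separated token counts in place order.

9 6 4 11

(re-executing from step 2 with the substitution; state before step 2: [4 2 3 4])
2. fire t1 -> [7 1 4 4]
3. fire t3 -> [6 4 4 7]
4. fire t2 -> [7 4 3 8]
5. fire t3 -> [6 7 3 11]
6. fire t1 -> [9 6 4 11]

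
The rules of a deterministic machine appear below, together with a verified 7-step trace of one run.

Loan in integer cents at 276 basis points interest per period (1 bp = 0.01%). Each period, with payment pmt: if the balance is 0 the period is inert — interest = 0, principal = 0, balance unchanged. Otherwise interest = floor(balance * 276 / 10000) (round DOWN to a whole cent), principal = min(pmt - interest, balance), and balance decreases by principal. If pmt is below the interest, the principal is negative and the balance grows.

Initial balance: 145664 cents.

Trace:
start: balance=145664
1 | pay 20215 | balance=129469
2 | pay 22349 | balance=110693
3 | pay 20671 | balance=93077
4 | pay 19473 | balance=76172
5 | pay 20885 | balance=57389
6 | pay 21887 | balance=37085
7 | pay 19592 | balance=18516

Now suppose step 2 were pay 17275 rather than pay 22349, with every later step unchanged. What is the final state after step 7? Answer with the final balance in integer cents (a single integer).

(re-executing from step 2 with the substitution; state before step 2: balance=129469)
2 | pay 17275 | balance=115767
3 | pay 20671 | balance=98291
4 | pay 19473 | balance=81530
5 | pay 20885 | balance=62895
6 | pay 21887 | balance=42743
7 | pay 19592 | balance=24330

24330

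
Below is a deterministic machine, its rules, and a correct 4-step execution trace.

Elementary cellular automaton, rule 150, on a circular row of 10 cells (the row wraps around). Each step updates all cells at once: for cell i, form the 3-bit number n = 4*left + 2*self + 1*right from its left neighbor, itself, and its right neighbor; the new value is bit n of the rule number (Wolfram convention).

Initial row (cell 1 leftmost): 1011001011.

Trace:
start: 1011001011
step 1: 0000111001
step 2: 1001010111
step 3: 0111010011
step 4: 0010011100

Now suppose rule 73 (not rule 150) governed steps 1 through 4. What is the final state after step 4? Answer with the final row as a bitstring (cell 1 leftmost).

1011011010

(re-executing steps 1..4 under rule 73; state before step 1: 1011001011)
step 1: 1011000010
step 2: 0011011000
step 3: 1011011011
step 4: 1011011010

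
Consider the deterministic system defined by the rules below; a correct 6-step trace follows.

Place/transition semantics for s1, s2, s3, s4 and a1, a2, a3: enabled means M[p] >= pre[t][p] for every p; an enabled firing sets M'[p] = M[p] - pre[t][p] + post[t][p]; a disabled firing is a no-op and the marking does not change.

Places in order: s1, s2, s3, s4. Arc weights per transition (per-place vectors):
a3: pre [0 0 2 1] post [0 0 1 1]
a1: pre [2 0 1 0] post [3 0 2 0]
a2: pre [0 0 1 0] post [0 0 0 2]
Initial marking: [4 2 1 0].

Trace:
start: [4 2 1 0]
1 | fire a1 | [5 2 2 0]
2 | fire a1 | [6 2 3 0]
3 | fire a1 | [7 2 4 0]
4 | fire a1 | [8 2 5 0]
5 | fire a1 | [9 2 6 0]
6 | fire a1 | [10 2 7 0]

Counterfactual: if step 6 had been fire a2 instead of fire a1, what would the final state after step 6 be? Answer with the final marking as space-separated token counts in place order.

(re-executing from step 6 with the substitution; state before step 6: [9 2 6 0])
6 | fire a2 | [9 2 5 2]

9 2 5 2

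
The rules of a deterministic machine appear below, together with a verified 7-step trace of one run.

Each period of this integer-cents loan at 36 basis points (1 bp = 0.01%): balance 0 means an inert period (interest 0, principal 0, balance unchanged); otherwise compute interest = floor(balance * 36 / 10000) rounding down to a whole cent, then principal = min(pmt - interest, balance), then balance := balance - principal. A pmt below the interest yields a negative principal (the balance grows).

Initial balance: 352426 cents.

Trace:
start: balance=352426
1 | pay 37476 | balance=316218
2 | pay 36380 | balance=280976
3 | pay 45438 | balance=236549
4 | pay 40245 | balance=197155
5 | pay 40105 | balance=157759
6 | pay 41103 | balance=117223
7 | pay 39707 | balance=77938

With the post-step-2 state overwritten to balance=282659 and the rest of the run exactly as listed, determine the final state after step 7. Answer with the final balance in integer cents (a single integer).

79652

state after step 2 := balance=282659
3 | pay 45438 | balance=238238
4 | pay 40245 | balance=198850
5 | pay 40105 | balance=159460
6 | pay 41103 | balance=118931
7 | pay 39707 | balance=79652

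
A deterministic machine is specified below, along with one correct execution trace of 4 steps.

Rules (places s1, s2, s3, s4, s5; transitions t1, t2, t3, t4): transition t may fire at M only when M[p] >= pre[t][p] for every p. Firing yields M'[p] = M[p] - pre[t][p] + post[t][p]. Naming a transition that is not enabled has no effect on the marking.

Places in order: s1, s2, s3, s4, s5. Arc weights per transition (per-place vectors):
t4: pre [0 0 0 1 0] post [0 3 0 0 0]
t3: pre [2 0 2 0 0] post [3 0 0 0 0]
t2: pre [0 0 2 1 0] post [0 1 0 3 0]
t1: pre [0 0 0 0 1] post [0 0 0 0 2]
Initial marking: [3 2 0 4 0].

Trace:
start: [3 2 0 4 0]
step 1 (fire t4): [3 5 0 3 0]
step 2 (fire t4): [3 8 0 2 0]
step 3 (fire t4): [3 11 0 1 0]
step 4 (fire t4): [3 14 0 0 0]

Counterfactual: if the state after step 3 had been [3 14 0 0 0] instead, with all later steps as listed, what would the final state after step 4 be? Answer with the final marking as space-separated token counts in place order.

3 14 0 0 0

state after step 3 := [3 14 0 0 0]
step 4 (fire t4): [3 14 0 0 0]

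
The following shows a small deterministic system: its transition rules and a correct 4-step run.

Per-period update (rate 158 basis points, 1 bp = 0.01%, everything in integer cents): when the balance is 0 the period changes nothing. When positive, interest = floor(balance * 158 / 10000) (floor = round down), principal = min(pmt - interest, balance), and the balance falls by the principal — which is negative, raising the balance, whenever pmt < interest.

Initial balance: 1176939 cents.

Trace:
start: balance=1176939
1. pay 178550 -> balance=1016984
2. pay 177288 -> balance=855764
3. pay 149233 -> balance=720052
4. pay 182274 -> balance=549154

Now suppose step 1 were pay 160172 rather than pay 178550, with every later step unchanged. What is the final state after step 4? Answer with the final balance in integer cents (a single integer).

568417

(re-executing from step 1 with the substitution; state before step 1: balance=1176939)
1. pay 160172 -> balance=1035362
2. pay 177288 -> balance=874432
3. pay 149233 -> balance=739015
4. pay 182274 -> balance=568417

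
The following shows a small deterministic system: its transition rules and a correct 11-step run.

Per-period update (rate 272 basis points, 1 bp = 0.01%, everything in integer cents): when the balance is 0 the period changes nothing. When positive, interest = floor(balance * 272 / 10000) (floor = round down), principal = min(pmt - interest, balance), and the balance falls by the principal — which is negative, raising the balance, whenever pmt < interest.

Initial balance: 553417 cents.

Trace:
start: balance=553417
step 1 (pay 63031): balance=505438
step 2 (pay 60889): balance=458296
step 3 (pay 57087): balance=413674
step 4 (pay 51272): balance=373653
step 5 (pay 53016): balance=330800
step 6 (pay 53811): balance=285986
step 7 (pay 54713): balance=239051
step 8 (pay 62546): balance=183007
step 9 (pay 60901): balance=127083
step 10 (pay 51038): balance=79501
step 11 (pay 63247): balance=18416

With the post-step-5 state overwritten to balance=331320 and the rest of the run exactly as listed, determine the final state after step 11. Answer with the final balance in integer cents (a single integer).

19028

state after step 5 := balance=331320
step 6 (pay 53811): balance=286520
step 7 (pay 54713): balance=239600
step 8 (pay 62546): balance=183571
step 9 (pay 60901): balance=127663
step 10 (pay 51038): balance=80097
step 11 (pay 63247): balance=19028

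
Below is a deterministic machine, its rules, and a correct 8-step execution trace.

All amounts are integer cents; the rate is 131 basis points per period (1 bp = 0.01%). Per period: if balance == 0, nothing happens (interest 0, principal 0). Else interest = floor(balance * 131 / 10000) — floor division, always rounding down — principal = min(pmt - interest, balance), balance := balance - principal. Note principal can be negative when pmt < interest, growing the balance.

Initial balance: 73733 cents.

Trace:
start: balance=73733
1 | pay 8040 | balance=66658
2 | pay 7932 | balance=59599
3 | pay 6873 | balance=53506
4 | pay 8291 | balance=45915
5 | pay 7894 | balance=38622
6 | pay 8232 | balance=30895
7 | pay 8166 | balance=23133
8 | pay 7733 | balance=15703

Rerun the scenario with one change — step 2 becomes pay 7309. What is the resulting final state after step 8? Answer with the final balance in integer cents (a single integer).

16377

(re-executing from step 2 with the substitution; state before step 2: balance=66658)
2 | pay 7309 | balance=60222
3 | pay 6873 | balance=54137
4 | pay 8291 | balance=46555
5 | pay 7894 | balance=39270
6 | pay 8232 | balance=31552
7 | pay 8166 | balance=23799
8 | pay 7733 | balance=16377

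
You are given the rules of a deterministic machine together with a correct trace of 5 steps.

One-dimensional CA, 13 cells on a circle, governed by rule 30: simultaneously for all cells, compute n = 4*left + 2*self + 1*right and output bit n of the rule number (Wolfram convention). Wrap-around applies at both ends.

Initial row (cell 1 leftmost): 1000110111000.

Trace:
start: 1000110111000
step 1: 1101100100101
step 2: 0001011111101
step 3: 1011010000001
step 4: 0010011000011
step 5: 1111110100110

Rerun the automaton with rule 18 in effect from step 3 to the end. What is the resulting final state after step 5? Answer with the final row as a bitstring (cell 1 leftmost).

(re-executing steps 3..5 under rule 18; state before step 3: 0001011111101)
step 3: 1010000000000
step 4: 0001000000001
step 5: 1010100000010

1010100000010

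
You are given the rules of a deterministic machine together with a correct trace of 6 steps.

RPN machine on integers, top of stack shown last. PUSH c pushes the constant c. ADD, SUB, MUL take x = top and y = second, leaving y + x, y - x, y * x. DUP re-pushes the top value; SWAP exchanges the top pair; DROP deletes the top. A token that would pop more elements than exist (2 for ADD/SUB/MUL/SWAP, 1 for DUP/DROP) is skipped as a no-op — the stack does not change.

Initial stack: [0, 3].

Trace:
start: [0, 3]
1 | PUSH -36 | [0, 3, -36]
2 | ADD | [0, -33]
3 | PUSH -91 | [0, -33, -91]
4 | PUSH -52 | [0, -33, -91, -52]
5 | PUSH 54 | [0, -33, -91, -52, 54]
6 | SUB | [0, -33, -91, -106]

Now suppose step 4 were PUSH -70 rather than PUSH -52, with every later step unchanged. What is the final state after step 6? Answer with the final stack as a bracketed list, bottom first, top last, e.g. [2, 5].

(re-executing from step 4 with the substitution; state before step 4: [0, -33, -91])
4 | PUSH -70 | [0, -33, -91, -70]
5 | PUSH 54 | [0, -33, -91, -70, 54]
6 | SUB | [0, -33, -91, -124]

[0, -33, -91, -124]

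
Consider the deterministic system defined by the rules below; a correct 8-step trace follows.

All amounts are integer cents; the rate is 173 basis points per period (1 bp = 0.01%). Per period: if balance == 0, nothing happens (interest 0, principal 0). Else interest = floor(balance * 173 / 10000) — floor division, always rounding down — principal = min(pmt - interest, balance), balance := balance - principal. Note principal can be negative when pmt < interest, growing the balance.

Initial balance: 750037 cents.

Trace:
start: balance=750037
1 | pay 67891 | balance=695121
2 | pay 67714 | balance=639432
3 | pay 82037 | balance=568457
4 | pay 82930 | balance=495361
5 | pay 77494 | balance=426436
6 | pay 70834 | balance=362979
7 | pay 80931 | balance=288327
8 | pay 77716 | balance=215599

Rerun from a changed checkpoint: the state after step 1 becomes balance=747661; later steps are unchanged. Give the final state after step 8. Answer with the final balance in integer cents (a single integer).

state after step 1 := balance=747661
2 | pay 67714 | balance=692881
3 | pay 82037 | balance=622830
4 | pay 82930 | balance=550674
5 | pay 77494 | balance=482706
6 | pay 70834 | balance=420222
7 | pay 80931 | balance=346560
8 | pay 77716 | balance=274839

274839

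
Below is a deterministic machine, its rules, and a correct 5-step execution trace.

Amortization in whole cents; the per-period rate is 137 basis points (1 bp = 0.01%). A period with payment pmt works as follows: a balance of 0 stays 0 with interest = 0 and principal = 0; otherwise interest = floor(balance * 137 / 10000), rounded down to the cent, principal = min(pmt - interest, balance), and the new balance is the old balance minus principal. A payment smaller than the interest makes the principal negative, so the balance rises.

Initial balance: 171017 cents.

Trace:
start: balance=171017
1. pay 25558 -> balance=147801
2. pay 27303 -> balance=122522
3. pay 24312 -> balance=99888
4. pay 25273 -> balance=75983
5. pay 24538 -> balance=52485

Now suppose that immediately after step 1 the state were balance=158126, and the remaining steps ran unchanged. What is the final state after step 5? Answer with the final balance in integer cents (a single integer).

state after step 1 := balance=158126
2. pay 27303 -> balance=132989
3. pay 24312 -> balance=110498
4. pay 25273 -> balance=86738
5. pay 24538 -> balance=63388

63388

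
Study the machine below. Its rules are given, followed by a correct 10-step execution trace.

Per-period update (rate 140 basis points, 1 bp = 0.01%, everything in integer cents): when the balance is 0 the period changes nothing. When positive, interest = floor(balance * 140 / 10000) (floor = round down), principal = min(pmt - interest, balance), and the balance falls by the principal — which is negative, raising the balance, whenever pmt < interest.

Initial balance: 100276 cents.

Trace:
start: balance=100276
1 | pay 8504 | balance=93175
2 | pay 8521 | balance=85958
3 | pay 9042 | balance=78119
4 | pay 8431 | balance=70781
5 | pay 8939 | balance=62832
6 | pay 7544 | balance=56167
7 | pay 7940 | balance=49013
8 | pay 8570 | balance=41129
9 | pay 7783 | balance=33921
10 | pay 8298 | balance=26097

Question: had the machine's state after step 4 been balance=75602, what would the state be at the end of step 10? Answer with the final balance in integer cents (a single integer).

31339

state after step 4 := balance=75602
5 | pay 8939 | balance=67721
6 | pay 7544 | balance=61125
7 | pay 7940 | balance=54040
8 | pay 8570 | balance=46226
9 | pay 7783 | balance=39090
10 | pay 8298 | balance=31339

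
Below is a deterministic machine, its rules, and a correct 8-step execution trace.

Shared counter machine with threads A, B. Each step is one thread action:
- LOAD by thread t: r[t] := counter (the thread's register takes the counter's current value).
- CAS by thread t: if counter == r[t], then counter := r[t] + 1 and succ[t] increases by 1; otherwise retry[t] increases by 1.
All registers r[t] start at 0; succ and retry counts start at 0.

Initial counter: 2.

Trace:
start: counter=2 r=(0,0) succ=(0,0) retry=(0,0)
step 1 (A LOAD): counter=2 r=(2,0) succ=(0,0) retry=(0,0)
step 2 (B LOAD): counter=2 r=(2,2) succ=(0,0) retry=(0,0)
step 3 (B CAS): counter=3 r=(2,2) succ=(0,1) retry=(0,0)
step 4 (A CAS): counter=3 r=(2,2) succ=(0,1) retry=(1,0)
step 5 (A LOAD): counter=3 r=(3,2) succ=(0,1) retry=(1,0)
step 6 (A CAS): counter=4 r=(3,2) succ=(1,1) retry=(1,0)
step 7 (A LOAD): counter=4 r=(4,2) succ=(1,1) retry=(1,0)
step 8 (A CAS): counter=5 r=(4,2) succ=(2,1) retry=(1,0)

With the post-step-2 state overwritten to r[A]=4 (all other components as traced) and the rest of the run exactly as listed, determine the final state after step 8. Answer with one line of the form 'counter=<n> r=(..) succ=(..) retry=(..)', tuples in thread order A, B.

counter=5 r=(4,2) succ=(2,1) retry=(1,0)

state after step 2 := counter=2 r=(4,2) succ=(0,0) retry=(0,0)
step 3 (B CAS): counter=3 r=(4,2) succ=(0,1) retry=(0,0)
step 4 (A CAS): counter=3 r=(4,2) succ=(0,1) retry=(1,0)
step 5 (A LOAD): counter=3 r=(3,2) succ=(0,1) retry=(1,0)
step 6 (A CAS): counter=4 r=(3,2) succ=(1,1) retry=(1,0)
step 7 (A LOAD): counter=4 r=(4,2) succ=(1,1) retry=(1,0)
step 8 (A CAS): counter=5 r=(4,2) succ=(2,1) retry=(1,0)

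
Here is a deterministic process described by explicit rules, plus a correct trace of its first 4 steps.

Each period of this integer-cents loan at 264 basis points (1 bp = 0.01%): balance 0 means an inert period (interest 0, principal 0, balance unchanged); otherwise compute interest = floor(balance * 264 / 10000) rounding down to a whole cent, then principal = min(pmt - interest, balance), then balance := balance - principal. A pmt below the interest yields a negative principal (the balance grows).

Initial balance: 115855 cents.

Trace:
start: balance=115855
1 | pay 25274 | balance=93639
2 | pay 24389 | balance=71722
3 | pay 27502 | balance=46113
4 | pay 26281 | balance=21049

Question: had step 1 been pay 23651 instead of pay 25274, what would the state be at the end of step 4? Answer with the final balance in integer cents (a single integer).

(re-executing from step 1 with the substitution; state before step 1: balance=115855)
1 | pay 23651 | balance=95262
2 | pay 24389 | balance=73387
3 | pay 27502 | balance=47822
4 | pay 26281 | balance=22803

22803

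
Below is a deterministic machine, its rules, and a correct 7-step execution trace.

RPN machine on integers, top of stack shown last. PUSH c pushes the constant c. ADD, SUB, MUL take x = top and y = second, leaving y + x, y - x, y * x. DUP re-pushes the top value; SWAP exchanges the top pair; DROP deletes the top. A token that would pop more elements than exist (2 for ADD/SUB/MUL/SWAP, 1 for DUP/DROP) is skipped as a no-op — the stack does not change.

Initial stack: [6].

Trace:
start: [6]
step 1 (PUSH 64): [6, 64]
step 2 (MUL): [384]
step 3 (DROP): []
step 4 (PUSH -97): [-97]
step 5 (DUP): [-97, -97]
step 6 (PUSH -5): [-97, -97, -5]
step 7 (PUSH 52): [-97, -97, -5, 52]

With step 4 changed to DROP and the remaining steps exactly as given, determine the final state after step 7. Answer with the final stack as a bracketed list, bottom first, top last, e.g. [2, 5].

(re-executing from step 4 with the substitution; state before step 4: [])
step 4 (DROP): []
step 5 (DUP): []
step 6 (PUSH -5): [-5]
step 7 (PUSH 52): [-5, 52]

[-5, 52]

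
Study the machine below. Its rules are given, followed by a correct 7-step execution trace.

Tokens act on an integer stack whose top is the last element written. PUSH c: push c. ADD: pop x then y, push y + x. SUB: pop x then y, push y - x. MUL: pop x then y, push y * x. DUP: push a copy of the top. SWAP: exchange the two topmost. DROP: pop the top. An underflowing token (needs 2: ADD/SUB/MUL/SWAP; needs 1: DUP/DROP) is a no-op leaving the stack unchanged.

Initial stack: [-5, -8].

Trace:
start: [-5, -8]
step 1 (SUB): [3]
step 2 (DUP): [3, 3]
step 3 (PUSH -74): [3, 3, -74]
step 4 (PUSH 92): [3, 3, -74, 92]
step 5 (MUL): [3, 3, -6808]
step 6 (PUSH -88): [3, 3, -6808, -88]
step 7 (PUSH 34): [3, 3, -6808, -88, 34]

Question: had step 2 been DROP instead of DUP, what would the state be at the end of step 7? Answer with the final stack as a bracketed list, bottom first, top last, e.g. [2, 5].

(re-executing from step 2 with the substitution; state before step 2: [3])
step 2 (DROP): []
step 3 (PUSH -74): [-74]
step 4 (PUSH 92): [-74, 92]
step 5 (MUL): [-6808]
step 6 (PUSH -88): [-6808, -88]
step 7 (PUSH 34): [-6808, -88, 34]

[-6808, -88, 34]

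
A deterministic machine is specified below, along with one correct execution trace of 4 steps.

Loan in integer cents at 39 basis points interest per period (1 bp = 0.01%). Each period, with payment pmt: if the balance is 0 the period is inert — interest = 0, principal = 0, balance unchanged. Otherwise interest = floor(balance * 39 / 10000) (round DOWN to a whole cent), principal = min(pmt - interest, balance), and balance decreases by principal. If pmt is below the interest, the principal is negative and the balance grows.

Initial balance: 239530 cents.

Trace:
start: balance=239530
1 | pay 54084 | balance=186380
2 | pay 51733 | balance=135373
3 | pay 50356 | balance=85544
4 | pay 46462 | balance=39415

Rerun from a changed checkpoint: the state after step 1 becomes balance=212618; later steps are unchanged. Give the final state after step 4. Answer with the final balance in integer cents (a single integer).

65962

state after step 1 := balance=212618
2 | pay 51733 | balance=161714
3 | pay 50356 | balance=111988
4 | pay 46462 | balance=65962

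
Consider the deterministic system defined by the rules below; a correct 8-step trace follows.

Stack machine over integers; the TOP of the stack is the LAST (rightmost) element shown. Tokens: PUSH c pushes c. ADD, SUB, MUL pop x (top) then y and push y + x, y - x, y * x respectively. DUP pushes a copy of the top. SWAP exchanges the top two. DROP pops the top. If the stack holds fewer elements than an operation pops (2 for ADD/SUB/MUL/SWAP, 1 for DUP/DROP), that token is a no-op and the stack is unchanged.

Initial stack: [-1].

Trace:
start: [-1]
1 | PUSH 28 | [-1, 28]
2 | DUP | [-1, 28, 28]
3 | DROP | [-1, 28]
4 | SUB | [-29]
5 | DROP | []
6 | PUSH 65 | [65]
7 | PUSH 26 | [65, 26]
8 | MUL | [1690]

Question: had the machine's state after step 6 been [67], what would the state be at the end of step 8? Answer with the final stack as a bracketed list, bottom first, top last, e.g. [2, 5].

[1742]

state after step 6 := [67]
7 | PUSH 26 | [67, 26]
8 | MUL | [1742]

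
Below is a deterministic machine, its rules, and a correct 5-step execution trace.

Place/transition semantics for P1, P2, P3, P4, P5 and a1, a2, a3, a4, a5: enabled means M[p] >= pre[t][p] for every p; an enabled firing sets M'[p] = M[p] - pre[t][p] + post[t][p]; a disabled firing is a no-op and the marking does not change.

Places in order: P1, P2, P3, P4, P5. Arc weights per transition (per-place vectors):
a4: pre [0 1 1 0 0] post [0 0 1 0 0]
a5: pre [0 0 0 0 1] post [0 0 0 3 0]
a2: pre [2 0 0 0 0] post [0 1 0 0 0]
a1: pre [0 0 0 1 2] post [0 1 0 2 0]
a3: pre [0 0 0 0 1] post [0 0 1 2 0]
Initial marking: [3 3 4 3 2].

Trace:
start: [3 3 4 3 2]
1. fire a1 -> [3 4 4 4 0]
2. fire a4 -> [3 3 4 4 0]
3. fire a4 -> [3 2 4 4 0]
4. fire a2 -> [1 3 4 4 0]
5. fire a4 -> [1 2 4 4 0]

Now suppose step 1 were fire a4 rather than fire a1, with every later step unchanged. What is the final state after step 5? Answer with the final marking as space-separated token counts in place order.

1 0 4 3 2

(re-executing from step 1 with the substitution; state before step 1: [3 3 4 3 2])
1. fire a4 -> [3 2 4 3 2]
2. fire a4 -> [3 1 4 3 2]
3. fire a4 -> [3 0 4 3 2]
4. fire a2 -> [1 1 4 3 2]
5. fire a4 -> [1 0 4 3 2]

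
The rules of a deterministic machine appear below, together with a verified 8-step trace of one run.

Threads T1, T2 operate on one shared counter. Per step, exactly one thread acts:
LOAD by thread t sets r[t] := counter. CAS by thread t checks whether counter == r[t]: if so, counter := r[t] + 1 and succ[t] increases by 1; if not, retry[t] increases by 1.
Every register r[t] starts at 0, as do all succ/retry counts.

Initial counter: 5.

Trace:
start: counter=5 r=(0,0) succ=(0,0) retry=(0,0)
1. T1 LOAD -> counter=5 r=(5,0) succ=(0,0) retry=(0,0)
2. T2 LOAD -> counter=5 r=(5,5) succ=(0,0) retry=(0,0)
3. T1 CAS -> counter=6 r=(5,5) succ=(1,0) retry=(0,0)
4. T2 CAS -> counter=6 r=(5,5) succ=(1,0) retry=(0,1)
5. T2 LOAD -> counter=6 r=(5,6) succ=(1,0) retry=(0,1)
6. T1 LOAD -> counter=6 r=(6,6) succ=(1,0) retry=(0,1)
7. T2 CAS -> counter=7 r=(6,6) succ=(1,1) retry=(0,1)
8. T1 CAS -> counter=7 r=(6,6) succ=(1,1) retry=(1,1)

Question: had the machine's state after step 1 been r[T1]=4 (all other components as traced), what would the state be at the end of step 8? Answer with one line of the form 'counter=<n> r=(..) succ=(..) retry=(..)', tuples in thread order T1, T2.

counter=7 r=(6,6) succ=(0,2) retry=(2,0)

state after step 1 := counter=5 r=(4,0) succ=(0,0) retry=(0,0)
2. T2 LOAD -> counter=5 r=(4,5) succ=(0,0) retry=(0,0)
3. T1 CAS -> counter=5 r=(4,5) succ=(0,0) retry=(1,0)
4. T2 CAS -> counter=6 r=(4,5) succ=(0,1) retry=(1,0)
5. T2 LOAD -> counter=6 r=(4,6) succ=(0,1) retry=(1,0)
6. T1 LOAD -> counter=6 r=(6,6) succ=(0,1) retry=(1,0)
7. T2 CAS -> counter=7 r=(6,6) succ=(0,2) retry=(1,0)
8. T1 CAS -> counter=7 r=(6,6) succ=(0,2) retry=(2,0)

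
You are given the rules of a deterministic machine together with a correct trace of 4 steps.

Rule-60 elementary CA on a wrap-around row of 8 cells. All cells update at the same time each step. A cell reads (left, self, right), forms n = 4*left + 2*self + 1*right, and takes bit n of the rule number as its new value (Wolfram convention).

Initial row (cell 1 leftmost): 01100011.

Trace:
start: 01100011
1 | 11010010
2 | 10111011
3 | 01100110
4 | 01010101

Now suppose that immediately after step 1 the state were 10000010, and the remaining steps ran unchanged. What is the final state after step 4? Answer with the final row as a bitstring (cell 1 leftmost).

00110011

state after step 1 := 10000010
2 | 11000011
3 | 00100010
4 | 00110011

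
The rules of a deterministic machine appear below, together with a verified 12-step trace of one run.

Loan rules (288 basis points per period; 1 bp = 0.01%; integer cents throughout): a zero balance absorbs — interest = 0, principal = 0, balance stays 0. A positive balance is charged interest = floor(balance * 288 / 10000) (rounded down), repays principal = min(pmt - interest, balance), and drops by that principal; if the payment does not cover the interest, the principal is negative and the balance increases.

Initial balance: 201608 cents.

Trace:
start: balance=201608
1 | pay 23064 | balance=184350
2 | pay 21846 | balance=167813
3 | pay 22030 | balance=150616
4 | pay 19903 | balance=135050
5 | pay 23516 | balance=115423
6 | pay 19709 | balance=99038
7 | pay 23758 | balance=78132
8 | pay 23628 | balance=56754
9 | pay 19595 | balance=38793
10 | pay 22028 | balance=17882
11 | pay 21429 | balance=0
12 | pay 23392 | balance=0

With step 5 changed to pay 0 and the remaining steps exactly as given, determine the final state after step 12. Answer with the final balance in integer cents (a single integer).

(re-executing from step 5 with the substitution; state before step 5: balance=135050)
5 | pay 0 | balance=138939
6 | pay 19709 | balance=123231
7 | pay 23758 | balance=103022
8 | pay 23628 | balance=82361
9 | pay 19595 | balance=65137
10 | pay 22028 | balance=44984
11 | pay 21429 | balance=24850
12 | pay 23392 | balance=2173

2173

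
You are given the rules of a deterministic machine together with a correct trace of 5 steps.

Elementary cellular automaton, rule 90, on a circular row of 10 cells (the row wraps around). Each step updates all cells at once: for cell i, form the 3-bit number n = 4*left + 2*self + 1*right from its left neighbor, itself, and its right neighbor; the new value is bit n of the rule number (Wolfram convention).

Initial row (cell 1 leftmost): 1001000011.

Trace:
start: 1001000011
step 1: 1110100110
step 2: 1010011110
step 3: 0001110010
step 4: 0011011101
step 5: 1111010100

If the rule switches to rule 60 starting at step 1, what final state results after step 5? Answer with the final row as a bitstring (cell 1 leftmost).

0111110100

(re-executing steps 1..5 under rule 60; state before step 1: 1001000011)
step 1: 0101100010
step 2: 0111010011
step 3: 1100111010
step 4: 1010100111
step 5: 0111110100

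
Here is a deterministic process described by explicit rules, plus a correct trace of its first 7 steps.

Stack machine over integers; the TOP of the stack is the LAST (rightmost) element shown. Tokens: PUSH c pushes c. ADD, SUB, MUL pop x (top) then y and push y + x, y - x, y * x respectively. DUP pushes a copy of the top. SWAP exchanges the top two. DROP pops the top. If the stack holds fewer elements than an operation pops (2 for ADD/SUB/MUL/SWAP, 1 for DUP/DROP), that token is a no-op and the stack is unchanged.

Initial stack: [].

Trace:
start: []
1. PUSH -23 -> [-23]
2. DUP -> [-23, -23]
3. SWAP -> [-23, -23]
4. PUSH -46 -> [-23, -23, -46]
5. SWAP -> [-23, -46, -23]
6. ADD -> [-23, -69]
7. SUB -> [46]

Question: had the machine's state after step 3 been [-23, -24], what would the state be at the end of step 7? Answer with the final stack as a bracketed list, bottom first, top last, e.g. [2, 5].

state after step 3 := [-23, -24]
4. PUSH -46 -> [-23, -24, -46]
5. SWAP -> [-23, -46, -24]
6. ADD -> [-23, -70]
7. SUB -> [47]

[47]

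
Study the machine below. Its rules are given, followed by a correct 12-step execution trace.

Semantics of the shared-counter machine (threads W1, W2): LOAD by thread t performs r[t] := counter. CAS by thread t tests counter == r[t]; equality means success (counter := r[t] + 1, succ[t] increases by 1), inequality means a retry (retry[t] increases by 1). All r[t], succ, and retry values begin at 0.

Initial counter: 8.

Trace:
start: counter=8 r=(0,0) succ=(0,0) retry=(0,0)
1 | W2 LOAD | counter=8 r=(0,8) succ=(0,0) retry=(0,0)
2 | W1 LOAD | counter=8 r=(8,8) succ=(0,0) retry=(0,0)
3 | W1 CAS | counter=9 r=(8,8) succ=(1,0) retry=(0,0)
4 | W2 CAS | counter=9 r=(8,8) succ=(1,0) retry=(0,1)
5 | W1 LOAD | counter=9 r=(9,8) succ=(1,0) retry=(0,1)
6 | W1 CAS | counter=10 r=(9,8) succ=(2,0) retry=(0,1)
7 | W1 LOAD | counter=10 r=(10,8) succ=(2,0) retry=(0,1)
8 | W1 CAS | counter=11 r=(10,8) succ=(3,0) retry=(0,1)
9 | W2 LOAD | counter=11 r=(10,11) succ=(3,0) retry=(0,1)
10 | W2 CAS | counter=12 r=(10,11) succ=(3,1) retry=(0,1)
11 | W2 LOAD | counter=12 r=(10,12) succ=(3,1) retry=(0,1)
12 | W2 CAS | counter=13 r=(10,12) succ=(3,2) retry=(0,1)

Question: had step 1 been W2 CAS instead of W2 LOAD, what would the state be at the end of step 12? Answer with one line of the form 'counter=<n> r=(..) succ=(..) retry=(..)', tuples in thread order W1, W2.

counter=13 r=(10,12) succ=(3,2) retry=(0,2)

(re-executing from step 1 with the substitution; state before step 1: counter=8 r=(0,0) succ=(0,0) retry=(0,0))
1 | W2 CAS | counter=8 r=(0,0) succ=(0,0) retry=(0,1)
2 | W1 LOAD | counter=8 r=(8,0) succ=(0,0) retry=(0,1)
3 | W1 CAS | counter=9 r=(8,0) succ=(1,0) retry=(0,1)
4 | W2 CAS | counter=9 r=(8,0) succ=(1,0) retry=(0,2)
5 | W1 LOAD | counter=9 r=(9,0) succ=(1,0) retry=(0,2)
6 | W1 CAS | counter=10 r=(9,0) succ=(2,0) retry=(0,2)
7 | W1 LOAD | counter=10 r=(10,0) succ=(2,0) retry=(0,2)
8 | W1 CAS | counter=11 r=(10,0) succ=(3,0) retry=(0,2)
9 | W2 LOAD | counter=11 r=(10,11) succ=(3,0) retry=(0,2)
10 | W2 CAS | counter=12 r=(10,11) succ=(3,1) retry=(0,2)
11 | W2 LOAD | counter=12 r=(10,12) succ=(3,1) retry=(0,2)
12 | W2 CAS | counter=13 r=(10,12) succ=(3,2) retry=(0,2)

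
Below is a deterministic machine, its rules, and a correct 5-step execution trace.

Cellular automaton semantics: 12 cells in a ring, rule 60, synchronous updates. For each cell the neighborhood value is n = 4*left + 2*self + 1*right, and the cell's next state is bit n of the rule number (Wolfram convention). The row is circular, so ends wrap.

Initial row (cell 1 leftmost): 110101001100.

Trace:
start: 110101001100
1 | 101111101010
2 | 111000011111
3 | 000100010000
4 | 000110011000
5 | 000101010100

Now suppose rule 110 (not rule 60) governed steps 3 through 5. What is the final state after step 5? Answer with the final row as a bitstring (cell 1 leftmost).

(re-executing steps 3..5 under rule 110; state before step 3: 111000011111)
3 | 001000110000
4 | 011001110000
5 | 111011010000

111011010000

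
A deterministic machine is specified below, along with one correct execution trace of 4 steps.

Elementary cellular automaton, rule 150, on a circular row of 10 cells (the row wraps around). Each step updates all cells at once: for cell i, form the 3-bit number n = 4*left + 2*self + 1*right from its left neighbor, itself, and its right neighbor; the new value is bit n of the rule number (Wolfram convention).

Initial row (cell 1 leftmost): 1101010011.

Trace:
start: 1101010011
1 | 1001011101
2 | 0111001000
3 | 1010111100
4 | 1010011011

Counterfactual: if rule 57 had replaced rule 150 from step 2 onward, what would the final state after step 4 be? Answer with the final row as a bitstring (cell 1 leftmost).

(re-executing steps 2..4 under rule 57; state before step 2: 1001011101)
2 | 0100110011
3 | 1010101010
4 | 0101010101

0101010101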